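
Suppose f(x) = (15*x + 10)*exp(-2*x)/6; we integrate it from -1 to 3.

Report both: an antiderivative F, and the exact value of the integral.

Antiderivative: F(x) = 5*(-6*x - 7)*exp(-2*x)/24; value = -125*exp(-6)/24 + 5*exp(2)/24

Recognize the product-rule pattern: f = u'v + uv' with u = -5*x/4 - 35/24, v = exp(-2*x), so integration by parts undoes it.
F(x) = 5*(-6*x - 7)*exp(-2*x)/24 is an antiderivative of f.
Check: d/dx[5*(-6*x - 7)*exp(-2*x)/24] = (15*x + 10)*exp(-2*x)/6 = f(x).
F(3) = -125*exp(-6)/24; F(-1) = -5*exp(2)/24.
Integral = F(3) - F(-1) = -125*exp(-6)/24 + 5*exp(2)/24.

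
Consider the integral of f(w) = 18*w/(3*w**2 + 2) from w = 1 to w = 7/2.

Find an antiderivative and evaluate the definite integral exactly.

Antiderivative: F(w) = 3*log(3*w**2/2 + 1); value = -3*log(5/2) + 3*log(155/8)

The substitution u = 3*w**2/2 + 1 works: f is exactly (dF/du)*(du/dw) for that inner function.
F(w) = 3*log(3*w**2/2 + 1) is an antiderivative of f.
Check: d/dw[3*log(3*w**2/2 + 1)] = 18*w/(3*w**2 + 2) = f(w).
F(7/2) = 3*log(155/8); F(1) = 3*log(5/2).
Integral = F(7/2) - F(1) = -3*log(5/2) + 3*log(155/8).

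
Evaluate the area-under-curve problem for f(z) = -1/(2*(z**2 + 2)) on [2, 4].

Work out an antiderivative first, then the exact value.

Since d/dz undoes antidifferentiation here, F'(z) = f(z) is required of F(z).
F(z) = -sqrt(2)*atan(sqrt(2)*z/2)/4 is an antiderivative of f.
Check: d/dz[-sqrt(2)*atan(sqrt(2)*z/2)/4] = -1/(2*z**2 + 4), which equals f(z).
F(4) = -sqrt(2)*atan(2*sqrt(2))/4; F(2) = -sqrt(2)*atan(sqrt(2))/4.
Integral = F(4) - F(2) = -sqrt(2)*atan(2*sqrt(2))/4 + sqrt(2)*atan(sqrt(2))/4.

Antiderivative: F(z) = -sqrt(2)*atan(sqrt(2)*z/2)/4; value = -sqrt(2)*atan(2*sqrt(2))/4 + sqrt(2)*atan(sqrt(2))/4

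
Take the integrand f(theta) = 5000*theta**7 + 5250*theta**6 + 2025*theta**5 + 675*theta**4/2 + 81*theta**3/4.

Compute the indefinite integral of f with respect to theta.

f matches the chain-rule pattern g'(h)*h' with inner function h(theta) = -5*theta**2 - 3*theta/2; substituting u = h(theta) collapses the integral.
Check: d/dtheta[625*theta**8 + 750*theta**7 + 675*theta**6/2 + 135*theta**5/2 + 81*theta**4/16] = 5000*theta**7 + 5250*theta**6 + 2025*theta**5 + 675*theta**4/2 + 81*theta**3/4 = f(theta).

F(theta) = 625*theta**8 + 750*theta**7 + 675*theta**6/2 + 135*theta**5/2 + 81*theta**4/16 + C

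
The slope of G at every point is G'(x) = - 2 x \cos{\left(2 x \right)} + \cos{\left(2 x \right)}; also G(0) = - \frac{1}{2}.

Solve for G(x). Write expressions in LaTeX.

The integrand splits into summands that can be handled one at a time.
A general antiderivative is - x \sin{\left(2 x \right)} + \frac{\sin{\left(2 x \right)}}{2} - \frac{\cos{\left(2 x \right)}}{2} + C.
The condition gives C = - \frac{1}{2} - (- \frac{1}{2}) = 0.
So G(x) = - x \sin{\left(2 x \right)} + \frac{\sin{\left(2 x \right)}}{2} - \frac{\cos{\left(2 x \right)}}{2}.
Check: d/dx[- x \sin{\left(2 x \right)} + \frac{\sin{\left(2 x \right)}}{2} - \frac{\cos{\left(2 x \right)}}{2}] = - 2 x \cos{\left(2 x \right)} + \cos{\left(2 x \right)} = G'(x).

G(x) = - x \sin{\left(2 x \right)} + \frac{\sin{\left(2 x \right)}}{2} - \frac{\cos{\left(2 x \right)}}{2}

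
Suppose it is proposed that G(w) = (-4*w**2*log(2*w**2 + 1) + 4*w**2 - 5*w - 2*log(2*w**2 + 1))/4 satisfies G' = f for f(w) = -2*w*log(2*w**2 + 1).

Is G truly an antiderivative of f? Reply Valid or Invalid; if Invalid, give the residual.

d/dw[G] = -2*w*log(2*w**2 + 1) - 5/4
d/dw[G] - f(w) = -5/4 != 0.

Invalid: d/dw[G] - f = -5/4, which is not 0.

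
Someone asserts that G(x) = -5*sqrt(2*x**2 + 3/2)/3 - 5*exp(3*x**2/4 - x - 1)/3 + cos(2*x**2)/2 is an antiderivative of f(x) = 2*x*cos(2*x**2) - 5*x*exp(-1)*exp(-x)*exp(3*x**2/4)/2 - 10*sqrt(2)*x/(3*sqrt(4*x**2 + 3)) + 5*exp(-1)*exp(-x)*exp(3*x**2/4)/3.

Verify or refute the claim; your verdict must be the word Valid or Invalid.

d/dx[G] = (-12*exp(1)*x*sqrt(4*x**2 + 3)*exp(x)*exp(-3*x**2/4)*sin(2*x**2) - 15*x*sqrt(4*x**2 + 3) - 20*sqrt(2)*exp(1)*x*exp(x)*exp(-3*x**2/4) + 10*sqrt(4*x**2 + 3))*exp(-1)*exp(-x)*exp(3*x**2/4)/(6*sqrt(4*x**2 + 3))
d/dx[G] - f(x) = -2*x*sin(2*x**2) - 2*x*cos(2*x**2) != 0.

Invalid: d/dx[G] - f = -2*x*sin(2*x**2) - 2*x*cos(2*x**2), which is not 0.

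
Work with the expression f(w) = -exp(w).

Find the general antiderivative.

F(w) = -exp(w) + C

An antiderivative F(w) passes only if d/dw[F] lands on f(w) exactly.
Check: d/dw[-exp(w)] = -exp(w) = f(w).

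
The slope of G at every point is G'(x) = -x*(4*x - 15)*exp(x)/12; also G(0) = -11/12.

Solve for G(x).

G'(x) has the shape u'v + uv' for u = -x**2/3 + 23*x/12 - 23/12 and v = exp(x) — it is the derivative of the product u*v.
A general antiderivative is (-4*x**2 + 23*x - 23)*exp(x)/12 + C.
The condition gives C = -11/12 - (-23/12) = 1.
So G(x) = -x**2*exp(x)/3 + 23*x*exp(x)/12 - 23*exp(x)/12 + 1.
Check: d/dx[-x**2*exp(x)/3 + 23*x*exp(x)/12 - 23*exp(x)/12 + 1] = -x**2*exp(x)/3 + 5*x*exp(x)/4, which equals G'(x).

G(x) = -x**2*exp(x)/3 + 23*x*exp(x)/12 - 23*exp(x)/12 + 1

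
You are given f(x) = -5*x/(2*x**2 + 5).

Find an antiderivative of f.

f matches the chain-rule pattern g'(h)*h' with inner function h(x) = 2*x**2 + 5; substituting u = h(x) collapses the integral.
Check: d/dx[-5*log(2*x**2 + 5)/4] = -5*x/(2*x**2 + 5) = f(x).

An antiderivative is F(x) = -5*log(2*x**2 + 5)/4.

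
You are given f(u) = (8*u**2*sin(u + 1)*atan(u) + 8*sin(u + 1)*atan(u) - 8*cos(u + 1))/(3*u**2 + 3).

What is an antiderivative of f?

Recognize the product-rule pattern: f = v'r + vr' with v = -8*atan(u)/3, r = cos(u + 1), so integration by parts undoes it.
Check: d/du[-8*cos(u + 1)*atan(u)/3] = (8*u**2*sin(u + 1)*atan(u) + 8*sin(u + 1)*atan(u) - 8*cos(u + 1))/(3*u**2 + 3) = f(u).

An antiderivative is F(u) = -8*cos(u + 1)*atan(u)/3.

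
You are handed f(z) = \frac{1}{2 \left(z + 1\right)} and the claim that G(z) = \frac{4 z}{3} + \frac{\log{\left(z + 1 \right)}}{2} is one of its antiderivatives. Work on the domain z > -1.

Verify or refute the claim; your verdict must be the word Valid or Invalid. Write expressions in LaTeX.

Invalid: d/dz[G] - f = \frac{4}{3}, which is not 0.

d/dz[G] = \frac{8 z + 11}{6 z + 6}
d/dz[G] - f(z) = \frac{4}{3} != 0.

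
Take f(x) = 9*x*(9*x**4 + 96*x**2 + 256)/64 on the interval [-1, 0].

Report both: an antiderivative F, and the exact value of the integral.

f matches the chain-rule pattern g'(h)*h' with inner function h(x) = 3*x**2/4 + 4; substituting u = h(x) collapses the integral.
F(x) = (3*x**2 + 16)**3/128 is an antiderivative of f.
Check: d/dx[(3*x**2 + 16)**3/128] = 81*x**5/64 + 27*x**3/2 + 36*x, which equals f(x).
F(0) = 32; F(-1) = 6859/128.
Integral = F(0) - F(-1) = -2763/128.

Antiderivative: F(x) = (3*x**2 + 16)**3/128; value = -2763/128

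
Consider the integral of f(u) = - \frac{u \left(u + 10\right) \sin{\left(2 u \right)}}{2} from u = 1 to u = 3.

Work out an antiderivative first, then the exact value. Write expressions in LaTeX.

An antiderivative F(u) passes only if d/du[F] lands on f(u) exactly.
F(u) = \frac{2 u^{2} \cos{\left(2 u \right)} - 2 u \sin{\left(2 u \right)} + 20 u \cos{\left(2 u \right)} - 10 \sin{\left(2 u \right)} - \cos{\left(2 u \right)}}{8} is an antiderivative of f.
Check: d/du[\frac{2 u^{2} \cos{\left(2 u \right)} - 2 u \sin{\left(2 u \right)} + 20 u \cos{\left(2 u \right)} - 10 \sin{\left(2 u \right)} - \cos{\left(2 u \right)}}{8}] = - \frac{u^{2} \sin{\left(2 u \right)}}{2} - 5 u \sin{\left(2 u \right)}, which equals f(u).
F(3) = - 2 \sin{\left(6 \right)} + \frac{77 \cos{\left(6 \right)}}{8}; F(1) = - \frac{3 \sin{\left(2 \right)}}{2} + \frac{21 \cos{\left(2 \right)}}{8}.
Integral = F(3) - F(1) = - 2 \sin{\left(6 \right)} - \frac{21 \cos{\left(2 \right)}}{8} + \frac{3 \sin{\left(2 \right)}}{2} + \frac{77 \cos{\left(6 \right)}}{8}.

Antiderivative: F(u) = \frac{2 u^{2} \cos{\left(2 u \right)} - 2 u \sin{\left(2 u \right)} + 20 u \cos{\left(2 u \right)} - 10 \sin{\left(2 u \right)} - \cos{\left(2 u \right)}}{8}; value = - 2 \sin{\left(6 \right)} - \frac{21 \cos{\left(2 \right)}}{8} + \frac{3 \sin{\left(2 \right)}}{2} + \frac{77 \cos{\left(6 \right)}}{8}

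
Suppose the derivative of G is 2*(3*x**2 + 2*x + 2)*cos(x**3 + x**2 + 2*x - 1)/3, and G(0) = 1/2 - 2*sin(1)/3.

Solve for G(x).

G'(x) matches the chain-rule pattern g'(h)*h' with inner function h(x) = x**3 + x**2 + 2*x - 1; substituting u = h(x) collapses the integral.
A general antiderivative is 2*sin(x**3 + x**2 + 2*x - 1)/3 + C.
The condition gives C = 1/2 - 2*sin(1)/3 - (-2*sin(1)/3) = 1/2.
So G(x) = 2*sin(x**3 + x**2 + 2*x - 1)/3 + 1/2.
Check: d/dx[2*sin(x**3 + x**2 + 2*x - 1)/3 + 1/2] = 2*x**2*cos(x**3 + x**2 + 2*x - 1) + 4*x*cos(x**3 + x**2 + 2*x - 1)/3 + 4*cos(x**3 + x**2 + 2*x - 1)/3, which equals G'(x).

G(x) = 2*sin(x**3 + x**2 + 2*x - 1)/3 + 1/2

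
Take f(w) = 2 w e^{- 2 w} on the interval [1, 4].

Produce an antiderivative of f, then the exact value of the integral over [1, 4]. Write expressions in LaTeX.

Antiderivative: F(w) = \frac{\left(- 2 w - 1\right) e^{- 2 w}}{2}; value = - \frac{9}{2 e^{8}} + \frac{3}{2 e^{2}}

f has the shape u'v + uv' for u = - w - \frac{1}{2} and v = e^{- 2 w} — it is the derivative of the product u*v.
F(w) = \frac{\left(- 2 w - 1\right) e^{- 2 w}}{2} is an antiderivative of f.
Check: d/dw[\frac{\left(- 2 w - 1\right) e^{- 2 w}}{2}] = 2 w e^{- 2 w} = f(w).
F(4) = - \frac{9}{2 e^{8}}; F(1) = - \frac{3}{2 e^{2}}.
Integral = F(4) - F(1) = - \frac{9}{2 e^{8}} + \frac{3}{2 e^{2}}.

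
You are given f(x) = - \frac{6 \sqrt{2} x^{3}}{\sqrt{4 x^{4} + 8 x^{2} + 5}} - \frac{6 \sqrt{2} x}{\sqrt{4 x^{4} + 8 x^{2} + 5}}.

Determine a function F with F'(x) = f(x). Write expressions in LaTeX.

An antiderivative is F(x) = - \frac{3 \sqrt{2 x^{4} + 4 x^{2} + \frac{5}{2}}}{2}.

f matches the chain-rule pattern g'(h)*h' with inner function h(x) = 2 x^{4} + 4 x^{2} + \frac{5}{2}; substituting u = h(x) collapses the integral.
Check: d/dx[- \frac{3 \sqrt{2 x^{4} + 4 x^{2} + \frac{5}{2}}}{2}] = \frac{- 6 \sqrt{2} x^{3} - 6 \sqrt{2} x}{\sqrt{4 x^{4} + 8 x^{2} + 5}}, which equals f(x).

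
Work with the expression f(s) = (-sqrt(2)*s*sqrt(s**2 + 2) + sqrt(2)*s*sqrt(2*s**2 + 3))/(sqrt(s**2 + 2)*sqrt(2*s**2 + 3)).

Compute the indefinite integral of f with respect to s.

An antiderivative F(s) passes only if d/ds[F] lands on f(s) exactly.
Check: d/ds[sqrt(2)*(2*sqrt(s**2 + 2) - sqrt(2*s**2 + 3))/2] = (-sqrt(2)*s*sqrt(s**2 + 2) + sqrt(2)*s*sqrt(2*s**2 + 3))/(sqrt(s**2 + 2)*sqrt(2*s**2 + 3)) = f(s).

F(s) = sqrt(2)*(2*sqrt(s**2 + 2) - sqrt(2*s**2 + 3))/2 + C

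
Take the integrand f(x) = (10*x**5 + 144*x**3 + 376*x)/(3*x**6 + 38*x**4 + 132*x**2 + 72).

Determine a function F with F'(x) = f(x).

Recover f(x) by differentiating a candidate F(x); any mismatch rules it out.
Check: d/dx[(5*x**2*log(3*x**2/2 + 1) + 30*log(3*x**2/2 + 1) - 12)/(3*x**2 + 18)] = (10*x**5 + 144*x**3 + 376*x)/(3*x**6 + 38*x**4 + 132*x**2 + 72) = f(x).

An antiderivative is F(x) = (5*x**2*log(3*x**2/2 + 1) + 30*log(3*x**2/2 + 1) - 12)/(3*x**2 + 18).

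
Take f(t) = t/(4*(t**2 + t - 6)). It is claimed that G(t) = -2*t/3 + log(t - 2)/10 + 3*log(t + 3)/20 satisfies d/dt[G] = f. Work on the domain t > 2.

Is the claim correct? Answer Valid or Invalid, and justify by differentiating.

d/dt[G] = (-8*t**2 - 5*t + 48)/(12*t**2 + 12*t - 72)
d/dt[G] - f(t) = -2/3 != 0.

Invalid: d/dt[G] - f = -2/3, which is not 0.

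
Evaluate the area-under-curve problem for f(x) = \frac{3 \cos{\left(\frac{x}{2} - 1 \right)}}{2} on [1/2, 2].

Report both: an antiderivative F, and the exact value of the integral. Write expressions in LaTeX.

Antiderivative: F(x) = 3 \sin{\left(\frac{x}{2} - 1 \right)}; value = 3 \sin{\left(\frac{3}{4} \right)}

For F(x) to be correct the identity F'(x) - f(x) = 0 must hold.
F(x) = 3 \sin{\left(\frac{x}{2} - 1 \right)} is an antiderivative of f.
Check: d/dx[3 \sin{\left(\frac{x}{2} - 1 \right)}] = \frac{3 \cos{\left(\frac{x}{2} - 1 \right)}}{2} = f(x).
F(2) = 0; F(1/2) = - 3 \sin{\left(\frac{3}{4} \right)}.
Integral = F(2) - F(1/2) = 3 \sin{\left(\frac{3}{4} \right)}.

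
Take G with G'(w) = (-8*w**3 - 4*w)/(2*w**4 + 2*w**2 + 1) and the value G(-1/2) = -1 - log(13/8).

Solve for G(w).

G(w) = -log(2*w**4 + 2*w**2 + 1) - 1

The substitution u = 2*w**4 + 2*w**2 + 1 works: G'(w) is exactly (dG/du)*(du/dw) for that inner function.
A general antiderivative is -log(2*w**4 + 2*w**2 + 1) + C.
The condition gives C = -1 - log(13/8) - (-log(13/8)) = -1.
So G(w) = -log(2*w**4 + 2*w**2 + 1) - 1.
Check: d/dw[-log(2*w**4 + 2*w**2 + 1) - 1] = (-8*w**3 - 4*w)/(2*w**4 + 2*w**2 + 1) = G'(w).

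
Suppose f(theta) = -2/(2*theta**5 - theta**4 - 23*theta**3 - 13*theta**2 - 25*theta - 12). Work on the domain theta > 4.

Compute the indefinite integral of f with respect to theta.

The denominator factors as (theta - 4)*(theta + 3)*(2*theta + 1)*(theta**2 + 1); partial fractions split f into directly integrable pieces: -(27*theta - 11)/(425*(theta**2 + 1)) + 32/(225*(2*theta + 1)) - 1/(175*(theta + 3)) - 2/(1071*(theta - 4)).
Check: d/dtheta[-2*log(theta - 4)/1071 + 16*log(theta + 1/2)/225 - log(theta + 3)/175 - 27*log(theta**2 + 1)/850 + 11*atan(theta)/425] = -2/(2*theta**5 - theta**4 - 23*theta**3 - 13*theta**2 - 25*theta - 12) = f(theta).

F(theta) = -2*log(theta - 4)/1071 + 16*log(theta + 1/2)/225 - log(theta + 3)/175 - 27*log(theta**2 + 1)/850 + 11*atan(theta)/425 + C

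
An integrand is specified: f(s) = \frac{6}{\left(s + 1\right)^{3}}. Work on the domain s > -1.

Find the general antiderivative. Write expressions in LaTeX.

F(s) = - \frac{3}{\left(s + 1\right)^{2}} + C

For F(s) to be correct the identity F'(s) - f(s) = 0 must hold.
Check: d/ds[- \frac{3}{\left(s + 1\right)^{2}}] = \frac{6}{s^{3} + 3 s^{2} + 3 s + 1}, which equals f(s).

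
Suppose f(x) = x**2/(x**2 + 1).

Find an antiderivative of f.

Recover f(x) by differentiating a candidate F(x); any mismatch rules it out.
Check: d/dx[x - atan(x)] = x**2/(x**2 + 1) = f(x).

An antiderivative is F(x) = x - atan(x).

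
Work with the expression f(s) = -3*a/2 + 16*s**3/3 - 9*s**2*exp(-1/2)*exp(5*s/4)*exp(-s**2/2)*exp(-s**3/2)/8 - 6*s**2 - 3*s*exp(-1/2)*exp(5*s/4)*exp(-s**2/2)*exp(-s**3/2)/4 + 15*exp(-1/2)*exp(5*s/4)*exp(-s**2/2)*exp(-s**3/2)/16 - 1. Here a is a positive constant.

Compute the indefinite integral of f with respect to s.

F(s) = -3*a*s/2 + 4*s**4/3 - 2*s**3 - s + 3*exp(-s**3/2 - s**2/2 + 5*s/4 - 1/2)/4 + C

The integrand splits into summands that can be handled one at a time.
Check: d/ds[-3*a*s/2 + 4*s**4/3 - 2*s**3 - s + 3*exp(-s**3/2 - s**2/2 + 5*s/4 - 1/2)/4] = (-72*a*exp(1/2)*exp(-5*s/4)*exp(s**2/2)*exp(s**3/2) + 256*s**3*exp(1/2)*exp(-5*s/4)*exp(s**2/2)*exp(s**3/2) - 54*s**2 - 288*s**2*exp(1/2)*exp(-5*s/4)*exp(s**2/2)*exp(s**3/2) - 36*s + 45 - 48*exp(1/2)*exp(-5*s/4)*exp(s**2/2)*exp(s**3/2))*exp(-1/2)*exp(5*s/4)*exp(-s**2/2)*exp(-s**3/2)/48, which equals f(s).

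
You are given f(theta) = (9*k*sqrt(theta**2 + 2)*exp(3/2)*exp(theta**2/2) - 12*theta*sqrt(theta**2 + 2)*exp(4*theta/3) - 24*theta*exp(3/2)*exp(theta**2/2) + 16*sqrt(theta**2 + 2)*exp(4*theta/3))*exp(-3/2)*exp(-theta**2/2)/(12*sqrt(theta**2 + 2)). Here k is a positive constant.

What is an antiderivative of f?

An antiderivative is F(theta) = (3*k*theta - 8*sqrt(theta**2 + 2) + 4*exp(-3/2)*exp(4*theta/3)*exp(-theta**2/2))/4.

Any candidate F(theta) must reproduce f(theta) exactly when differentiated.
Check: d/dtheta[(3*k*theta - 8*sqrt(theta**2 + 2) + 4*exp(-3/2)*exp(4*theta/3)*exp(-theta**2/2))/4] = (9*k*sqrt(theta**2 + 2)*exp(3/2)*exp(theta**2/2) - 12*theta*sqrt(theta**2 + 2)*exp(4*theta/3) - 24*theta*exp(3/2)*exp(theta**2/2) + 16*sqrt(theta**2 + 2)*exp(4*theta/3))*exp(-3/2)*exp(-theta**2/2)/(12*sqrt(theta**2 + 2)) = f(theta).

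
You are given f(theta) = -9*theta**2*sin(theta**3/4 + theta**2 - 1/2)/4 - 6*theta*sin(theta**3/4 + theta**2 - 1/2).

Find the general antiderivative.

F(theta) = 3*cos(theta**3/4 + theta**2 - 1/2) + C

The substitution u = theta**3/4 + theta**2 - 1/2 works: f is exactly (dF/du)*(du/dtheta) for that inner function.
Check: d/dtheta[3*cos(theta**3/4 + theta**2 - 1/2)] = -9*theta**2*sin(theta**3/4 + theta**2 - 1/2)/4 - 6*theta*sin(theta**3/4 + theta**2 - 1/2) = f(theta).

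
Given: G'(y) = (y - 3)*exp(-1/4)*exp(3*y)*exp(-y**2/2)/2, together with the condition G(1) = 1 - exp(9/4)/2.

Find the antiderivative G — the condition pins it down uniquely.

G(y) = (-1 + 2*exp(1/4)*exp(-3*y)*exp(y**2/2))*exp(-1/4)*exp(3*y)*exp(-y**2/2)/2

The substitution u = -y**2/2 + 3*y - 1/4 works: G'(y) is exactly (dG/du)*(du/dy) for that inner function.
A general antiderivative is -exp(-y**2/2 + 3*y - 1/4)/2 + C.
The condition gives C = 1 - exp(9/4)/2 - (-exp(9/4)/2) = 1.
So G(y) = (-1 + 2*exp(1/4)*exp(-3*y)*exp(y**2/2))*exp(-1/4)*exp(3*y)*exp(-y**2/2)/2.
Check: d/dy[(-1 + 2*exp(1/4)*exp(-3*y)*exp(y**2/2))*exp(-1/4)*exp(3*y)*exp(-y**2/2)/2] = (y*exp(3*y) - 3*exp(3*y))*exp(-1/4)*exp(-y**2/2)/2, which equals G'(y).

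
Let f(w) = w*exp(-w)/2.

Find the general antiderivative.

F(w) = (-w - 1)*exp(-w)/2 + C

f has the shape u'v + uv' for u = -w/2 - 1/2 and v = exp(-w) — it is the derivative of the product u*v.
Check: d/dw[(-w - 1)*exp(-w)/2] = w*exp(-w)/2 = f(w).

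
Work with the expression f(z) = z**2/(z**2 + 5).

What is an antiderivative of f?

An antiderivative is F(z) = z - sqrt(5)*atan(sqrt(5)*z/5).

An antiderivative F(z) passes only if d/dz[F] lands on f(z) exactly.
Check: d/dz[z - sqrt(5)*atan(sqrt(5)*z/5)] = z**2/(z**2 + 5) = f(z).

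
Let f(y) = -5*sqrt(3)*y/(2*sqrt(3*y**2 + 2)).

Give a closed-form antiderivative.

The substitution u = y**2 + 2/3 works: f is exactly (dF/du)*(du/dy) for that inner function.
Check: d/dy[-5*sqrt(3)*sqrt(3*y**2 + 2)/6] = -5*sqrt(3)*y/(2*sqrt(3*y**2 + 2)) = f(y).

An antiderivative is F(y) = -5*sqrt(3)*sqrt(3*y**2 + 2)/6.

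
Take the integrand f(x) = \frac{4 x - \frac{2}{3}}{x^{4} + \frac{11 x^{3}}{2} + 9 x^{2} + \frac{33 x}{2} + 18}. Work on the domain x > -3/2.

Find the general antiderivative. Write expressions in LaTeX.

Factor the denominator (3 \left(x + 4\right) \left(2 x + 3\right) \left(x^{2} + 3\right)) and decompose: f = \frac{4 \left(47 x + 192\right)}{1197 \left(x^{2} + 3\right)} - \frac{64}{63 \left(2 x + 3\right)} + \frac{20}{57 \left(x + 4\right)}; each piece integrates to a log, atan, or power term.
Check: d/dx[\frac{2 \left(- 304 \log{\left(x + \frac{3}{2} \right)} + 210 \log{\left(x + 4 \right)} + 47 \log{\left(x^{2} + 3 \right)} + 128 \sqrt{3} \operatorname{atan}{\left(\frac{\sqrt{3} x}{3} \right)}\right)}{1197}] = \frac{24 x - 4}{6 x^{4} + 33 x^{3} + 54 x^{2} + 99 x + 108}, which equals f(x).

F(x) = \frac{2 \left(- 304 \log{\left(x + \frac{3}{2} \right)} + 210 \log{\left(x + 4 \right)} + 47 \log{\left(x^{2} + 3 \right)} + 128 \sqrt{3} \operatorname{atan}{\left(\frac{\sqrt{3} x}{3} \right)}\right)}{1197} + C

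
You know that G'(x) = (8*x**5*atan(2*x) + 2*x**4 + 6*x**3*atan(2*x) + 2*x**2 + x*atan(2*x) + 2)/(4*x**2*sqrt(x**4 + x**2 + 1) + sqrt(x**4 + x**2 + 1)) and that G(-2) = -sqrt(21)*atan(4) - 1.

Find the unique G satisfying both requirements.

G(x) = sqrt(x**4 + x**2 + 1)*atan(2*x) - 1

G'(x) has the shape u'v + uv' for u = sqrt(x**4 + x**2 + 1) and v = atan(2*x) — it is the derivative of the product u*v.
A general antiderivative is sqrt(x**4 + x**2 + 1)*atan(2*x) + C.
The condition gives C = -sqrt(21)*atan(4) - 1 - (-sqrt(21)*atan(4)) = -1.
So G(x) = sqrt(x**4 + x**2 + 1)*atan(2*x) - 1.
Check: d/dx[sqrt(x**4 + x**2 + 1)*atan(2*x) - 1] = (8*x**5*atan(2*x) + 2*x**4 + 6*x**3*atan(2*x) + 2*x**2 + x*atan(2*x) + 2)/(4*x**2*sqrt(x**4 + x**2 + 1) + sqrt(x**4 + x**2 + 1)) = G'(x).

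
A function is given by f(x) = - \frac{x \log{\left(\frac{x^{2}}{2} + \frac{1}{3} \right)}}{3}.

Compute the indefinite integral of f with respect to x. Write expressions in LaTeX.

Check any antiderivative F(x) by computing F'(x) and comparing it with f(x).
Check: d/dx[- \frac{3 x^{2} \log{\left(\frac{x^{2}}{2} + \frac{1}{3} \right)} - 3 x^{2} + 2 \log{\left(3 x^{2} + 2 \right)}}{18}] = - \frac{x \log{\left(3 x^{2} + 2 \right)}}{3} + \frac{x \log{\left(6 \right)}}{3}, which equals f(x).

F(x) = - \frac{3 x^{2} \log{\left(\frac{x^{2}}{2} + \frac{1}{3} \right)} - 3 x^{2} + 2 \log{\left(3 x^{2} + 2 \right)}}{18} + C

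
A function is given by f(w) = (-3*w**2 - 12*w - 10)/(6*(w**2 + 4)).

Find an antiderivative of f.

Any candidate F(w) must reproduce f(w) exactly when differentiated.
Check: d/dw[-(3*w + 6*log(w**2 + 4) - atan(w/2))/6] = (-3*w**2 - 12*w - 10)/(6*w**2 + 24), which equals f(w).

An antiderivative is F(w) = -(3*w + 6*log(w**2 + 4) - atan(w/2))/6.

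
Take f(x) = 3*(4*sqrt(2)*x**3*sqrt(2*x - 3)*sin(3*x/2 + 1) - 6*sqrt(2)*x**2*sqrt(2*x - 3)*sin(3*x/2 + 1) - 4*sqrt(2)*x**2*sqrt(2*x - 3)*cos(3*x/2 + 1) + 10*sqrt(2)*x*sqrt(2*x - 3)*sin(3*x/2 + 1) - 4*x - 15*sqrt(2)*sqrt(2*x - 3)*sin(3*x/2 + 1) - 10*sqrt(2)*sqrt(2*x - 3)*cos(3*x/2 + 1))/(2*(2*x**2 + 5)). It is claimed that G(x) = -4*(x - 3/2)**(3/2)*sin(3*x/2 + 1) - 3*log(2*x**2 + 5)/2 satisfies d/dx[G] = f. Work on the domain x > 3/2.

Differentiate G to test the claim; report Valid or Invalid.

Invalid: d/dx[G] - f = -3*sqrt(2)*x*sqrt(2*x - 3)*sin(3*x/2 + 1) - 3*sqrt(2)*x*sqrt(2*x - 3)*cos(3*x/2 + 1) + 3*sqrt(2)*sqrt(2*x - 3)*sin(3*x/2 + 1)/2 + 15*sqrt(2)*sqrt(2*x - 3)*cos(3*x/2 + 1)/2, which is not 0.

d/dx[G] = (-12*sqrt(2)*x**3*sqrt(2*x - 3)*cos(3*x/2 + 1) - 12*sqrt(2)*x**2*sqrt(2*x - 3)*sin(3*x/2 + 1) + 18*sqrt(2)*x**2*sqrt(2*x - 3)*cos(3*x/2 + 1) - 30*sqrt(2)*x*sqrt(2*x - 3)*cos(3*x/2 + 1) - 12*x - 30*sqrt(2)*sqrt(2*x - 3)*sin(3*x/2 + 1) + 45*sqrt(2)*sqrt(2*x - 3)*cos(3*x/2 + 1))/(4*x**2 + 10)
d/dx[G] - f(x) = -3*sqrt(2)*x*sqrt(2*x - 3)*sin(3*x/2 + 1) - 3*sqrt(2)*x*sqrt(2*x - 3)*cos(3*x/2 + 1) + 3*sqrt(2)*sqrt(2*x - 3)*sin(3*x/2 + 1)/2 + 15*sqrt(2)*sqrt(2*x - 3)*cos(3*x/2 + 1)/2 != 0.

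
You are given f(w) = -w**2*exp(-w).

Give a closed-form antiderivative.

An antiderivative is F(w) = (w**2 + 2*w + 2)*exp(-w).

f has the shape u'v + uv' for u = w**2 + 2*w + 2 and v = exp(-w) — it is the derivative of the product u*v.
Check: d/dw[(w**2 + 2*w + 2)*exp(-w)] = -w**2*exp(-w) = f(w).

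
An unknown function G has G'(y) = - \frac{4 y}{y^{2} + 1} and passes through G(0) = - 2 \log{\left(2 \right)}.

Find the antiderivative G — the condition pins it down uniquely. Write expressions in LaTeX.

G(y) = - 2 \log{\left(2 y^{2} + 2 \right)}

The substitution u = 2 y^{2} + 2 works: G'(y) is exactly (dG/du)*(du/dy) for that inner function.
A general antiderivative is - 2 \log{\left(2 y^{2} + 2 \right)} + C.
The condition gives C = - 2 \log{\left(2 \right)} - (- 2 \log{\left(2 \right)}) = 0.
So G(y) = - 2 \log{\left(2 y^{2} + 2 \right)}.
Check: d/dy[- 2 \log{\left(2 y^{2} + 2 \right)}] = - \frac{4 y}{y^{2} + 1} = G'(y).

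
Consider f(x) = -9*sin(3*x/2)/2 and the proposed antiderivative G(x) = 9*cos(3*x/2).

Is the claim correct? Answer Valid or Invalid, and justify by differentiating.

Invalid: d/dx[G] - f = -9*sin(3*x/2), which is not 0.

d/dx[G] = -27*sin(3*x/2)/2
d/dx[G] - f(x) = -9*sin(3*x/2) != 0.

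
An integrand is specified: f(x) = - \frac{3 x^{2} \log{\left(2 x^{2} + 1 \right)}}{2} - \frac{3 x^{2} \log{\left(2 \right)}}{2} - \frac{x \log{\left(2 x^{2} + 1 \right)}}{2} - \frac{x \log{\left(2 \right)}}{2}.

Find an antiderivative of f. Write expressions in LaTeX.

An antiderivative is F(x) = \frac{8 x^{3} + 6 x^{2} \left(- 2 x - 1\right) \log{\left(4 x^{2} + 2 \right)} + 6 x^{2} - 12 x - 3 \log{\left(x^{2} + \frac{1}{2} \right)} + 6 \sqrt{2} \operatorname{atan}{\left(\sqrt{2} x \right)}}{24}.

Integrate term by term and add the pieces.
Check: d/dx[\frac{8 x^{3} + 6 x^{2} \left(- 2 x - 1\right) \log{\left(4 x^{2} + 2 \right)} + 6 x^{2} - 12 x - 3 \log{\left(x^{2} + \frac{1}{2} \right)} + 6 \sqrt{2} \operatorname{atan}{\left(\sqrt{2} x \right)}}{24}] = - \frac{3 x^{2} \log{\left(2 x^{2} + 1 \right)}}{2} - \frac{3 x^{2} \log{\left(2 \right)}}{2} - \frac{x \log{\left(2 x^{2} + 1 \right)}}{2} - \frac{x \log{\left(2 \right)}}{2} = f(x).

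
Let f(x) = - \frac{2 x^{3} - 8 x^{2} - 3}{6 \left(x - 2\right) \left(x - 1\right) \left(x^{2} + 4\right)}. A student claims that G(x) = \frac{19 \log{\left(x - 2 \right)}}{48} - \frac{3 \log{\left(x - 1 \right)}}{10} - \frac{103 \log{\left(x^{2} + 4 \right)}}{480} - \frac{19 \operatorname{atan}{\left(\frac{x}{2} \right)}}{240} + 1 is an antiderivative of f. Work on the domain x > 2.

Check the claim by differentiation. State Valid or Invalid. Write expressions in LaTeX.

d/dx[G] = \frac{- 2 x^{3} + 8 x^{2} + 3}{6 x^{4} - 18 x^{3} + 36 x^{2} - 72 x + 48}
This equals f(x) exactly, so the claim holds.

Valid - differentiating G returns exactly f.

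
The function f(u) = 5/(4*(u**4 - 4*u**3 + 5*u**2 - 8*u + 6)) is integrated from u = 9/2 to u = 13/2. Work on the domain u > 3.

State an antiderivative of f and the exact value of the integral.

Antiderivative: F(u) = 5*log(u - 3)/88 - 5*log(u - 1)/24 + 5*log(u**2 + 2)/66 + 5*sqrt(2)*atan(sqrt(2)*u/2)/264; value = -5*log(11/2)/24 - 5*log(89/4)/66 - 5*sqrt(2)*atan(9*sqrt(2)/4)/264 - 5*log(3/2)/88 + 5*sqrt(2)*atan(13*sqrt(2)/4)/264 + 5*log(177/4)/66 + 35*log(7/2)/132

The denominator factors as 4*(u - 3)*(u - 1)*(u**2 + 2); partial fractions split f into directly integrable pieces: 5*(4*u + 1)/(132*(u**2 + 2)) - 5/(24*(u - 1)) + 5/(88*(u - 3)).
F(u) = 5*log(u - 3)/88 - 5*log(u - 1)/24 + 5*log(u**2 + 2)/66 + 5*sqrt(2)*atan(sqrt(2)*u/2)/264 is an antiderivative of f.
Check: d/du[5*log(u - 3)/88 - 5*log(u - 1)/24 + 5*log(u**2 + 2)/66 + 5*sqrt(2)*atan(sqrt(2)*u/2)/264] = 5/(4*u**4 - 16*u**3 + 20*u**2 - 32*u + 24), which equals f(u).
F(13/2) = -5*log(11/2)/24 + 5*sqrt(2)*atan(13*sqrt(2)/4)/264 + 5*log(7/2)/88 + 5*log(177/4)/66; F(9/2) = -5*log(7/2)/24 + 5*log(3/2)/88 + 5*sqrt(2)*atan(9*sqrt(2)/4)/264 + 5*log(89/4)/66.
Integral = F(13/2) - F(9/2) = -5*log(11/2)/24 - 5*log(89/4)/66 - 5*sqrt(2)*atan(9*sqrt(2)/4)/264 - 5*log(3/2)/88 + 5*sqrt(2)*atan(13*sqrt(2)/4)/264 + 5*log(177/4)/66 + 35*log(7/2)/132.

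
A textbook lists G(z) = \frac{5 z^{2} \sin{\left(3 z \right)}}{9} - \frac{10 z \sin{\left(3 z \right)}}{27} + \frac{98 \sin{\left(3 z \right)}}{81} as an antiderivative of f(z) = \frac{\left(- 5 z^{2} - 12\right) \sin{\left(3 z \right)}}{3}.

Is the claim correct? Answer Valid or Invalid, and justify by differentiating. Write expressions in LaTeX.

Invalid: d/dz[G] - f = \frac{5 z^{2} \sin{\left(3 z \right)}}{3} + \frac{5 z^{2} \cos{\left(3 z \right)}}{3} + \frac{10 z \sin{\left(3 z \right)}}{9} - \frac{10 z \cos{\left(3 z \right)}}{9} + \frac{98 \sin{\left(3 z \right)}}{27} + \frac{98 \cos{\left(3 z \right)}}{27}, which is not 0.

d/dz[G] = \frac{5 z^{2} \cos{\left(3 z \right)}}{3} + \frac{10 z \sin{\left(3 z \right)}}{9} - \frac{10 z \cos{\left(3 z \right)}}{9} - \frac{10 \sin{\left(3 z \right)}}{27} + \frac{98 \cos{\left(3 z \right)}}{27}
d/dz[G] - f(z) = \frac{5 z^{2} \sin{\left(3 z \right)}}{3} + \frac{5 z^{2} \cos{\left(3 z \right)}}{3} + \frac{10 z \sin{\left(3 z \right)}}{9} - \frac{10 z \cos{\left(3 z \right)}}{9} + \frac{98 \sin{\left(3 z \right)}}{27} + \frac{98 \cos{\left(3 z \right)}}{27} != 0.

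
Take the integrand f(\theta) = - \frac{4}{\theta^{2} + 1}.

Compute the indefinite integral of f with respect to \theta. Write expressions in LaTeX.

F(\theta) = - 4 \operatorname{atan}{\left(\theta \right)} + C

For F(\theta) to be correct the identity F'(\theta) - f(\theta) = 0 must hold.
Check: d/d\theta[- 4 \operatorname{atan}{\left(\theta \right)}] = - \frac{4}{\theta^{2} + 1} = f(\theta).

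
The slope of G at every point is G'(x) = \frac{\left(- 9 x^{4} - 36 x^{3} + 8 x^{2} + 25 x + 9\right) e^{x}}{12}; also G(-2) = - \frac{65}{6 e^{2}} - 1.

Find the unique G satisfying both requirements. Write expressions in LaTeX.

G(x) = - \left(\frac{3 x^{4}}{4} - \frac{2 x^{2}}{3} - \frac{3 x}{4}\right) e^{x} - 1

G'(x) has the shape u'v + uv' for u = - \frac{3 x^{4}}{4} + \frac{2 x^{2}}{3} + \frac{3 x}{4} and v = e^{x} — it is the derivative of the product u*v.
A general antiderivative is - \left(\frac{3 x^{4}}{4} - \frac{2 x^{2}}{3} - \frac{3 x}{4}\right) e^{x} + C.
The condition gives C = - \frac{65}{6 e^{2}} - 1 - (- \frac{65}{6 e^{2}}) = -1.
So G(x) = - \left(\frac{3 x^{4}}{4} - \frac{2 x^{2}}{3} - \frac{3 x}{4}\right) e^{x} - 1.
Check: d/dx[- \left(\frac{3 x^{4}}{4} - \frac{2 x^{2}}{3} - \frac{3 x}{4}\right) e^{x} - 1] = - \frac{3 x^{4} e^{x}}{4} - 3 x^{3} e^{x} + \frac{2 x^{2} e^{x}}{3} + \frac{25 x e^{x}}{12} + \frac{3 e^{x}}{4}, which equals G'(x).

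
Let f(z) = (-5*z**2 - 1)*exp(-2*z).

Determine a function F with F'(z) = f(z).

An antiderivative is F(z) = (10*z**2 + 10*z + 7)*exp(-2*z)/4.

f has the shape u'v + uv' for u = 5*z**2/2 + 5*z/2 + 7/4 and v = exp(-2*z) — it is the derivative of the product u*v.
Check: d/dz[(10*z**2 + 10*z + 7)*exp(-2*z)/4] = (-5*z**2 - 1)*exp(-2*z) = f(z).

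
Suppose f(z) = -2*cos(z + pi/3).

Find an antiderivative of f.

Whatever form F(z) takes, F'(z) = f(z) is non-negotiable.
Check: d/dz[-2*sin(z + pi/3)] = -2*cos(z + pi/3) = f(z).

An antiderivative is F(z) = -2*sin(z + pi/3).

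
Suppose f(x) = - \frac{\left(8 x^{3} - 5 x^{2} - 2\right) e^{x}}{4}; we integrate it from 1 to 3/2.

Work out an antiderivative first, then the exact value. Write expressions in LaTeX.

f has the shape u'v + uv' for u = - 2 x^{3} + \frac{29 x^{2}}{4} - \frac{29 x}{2} + 15 and v = e^{x} — it is the derivative of the product u*v.
F(x) = - \frac{\left(8 x^{3} - 29 x^{2} + 58 x - 60\right) e^{x}}{4} is an antiderivative of f.
Check: d/dx[- \frac{\left(8 x^{3} - 29 x^{2} + 58 x - 60\right) e^{x}}{4}] = - 2 x^{3} e^{x} + \frac{5 x^{2} e^{x}}{4} + \frac{e^{x}}{2}, which equals f(x).
F(3/2) = \frac{45 e^{\frac{3}{2}}}{16}; F(1) = \frac{23 e}{4}.
Integral = F(3/2) - F(1) = - \frac{23 e}{4} + \frac{45 e^{\frac{3}{2}}}{16}.

Antiderivative: F(x) = - \frac{\left(8 x^{3} - 29 x^{2} + 58 x - 60\right) e^{x}}{4}; value = - \frac{23 e}{4} + \frac{45 e^{\frac{3}{2}}}{16}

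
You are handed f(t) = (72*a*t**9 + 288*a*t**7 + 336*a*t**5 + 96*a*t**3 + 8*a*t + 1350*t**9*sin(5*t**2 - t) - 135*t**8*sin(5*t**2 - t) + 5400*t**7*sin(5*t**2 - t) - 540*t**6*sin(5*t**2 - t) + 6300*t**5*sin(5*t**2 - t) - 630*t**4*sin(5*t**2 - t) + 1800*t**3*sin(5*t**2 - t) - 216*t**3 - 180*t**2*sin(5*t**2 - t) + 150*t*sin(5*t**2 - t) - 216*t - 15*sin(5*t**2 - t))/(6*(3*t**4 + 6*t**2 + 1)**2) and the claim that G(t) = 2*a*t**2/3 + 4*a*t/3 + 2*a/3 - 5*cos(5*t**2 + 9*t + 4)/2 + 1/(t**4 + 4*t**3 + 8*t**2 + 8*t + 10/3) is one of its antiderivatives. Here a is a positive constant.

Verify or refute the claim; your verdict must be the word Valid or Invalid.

d/dt[G] = (72*a*t**9 + 648*a*t**8 + 2880*a*t**7 + 8064*a*t**6 + 15456*a*t**5 + 20832*a*t**4 + 19584*a*t**3 + 12288*a*t**2 + 4640*a*t + 800*a + 1350*t**9*sin(5*t**2 + 9*t + 4) + 12015*t**8*sin(5*t**2 + 9*t + 4) + 52920*t**7*sin(5*t**2 + 9*t + 4) + 146880*t**6*sin(5*t**2 + 9*t + 4) + 279000*t**5*sin(5*t**2 + 9*t + 4) + 372420*t**4*sin(5*t**2 + 9*t + 4) + 346320*t**3*sin(5*t**2 + 9*t + 4) - 216*t**3 + 214560*t**2*sin(5*t**2 + 9*t + 4) - 648*t**2 + 79800*t*sin(5*t**2 + 9*t + 4) - 864*t + 13500*sin(5*t**2 + 9*t + 4) - 432)/(54*t**8 + 432*t**7 + 1728*t**6 + 4320*t**5 + 7272*t**4 + 8352*t**3 + 6336*t**2 + 2880*t + 600)
d/dt[G] - f(t) = (648*a*t**16 + 5184*a*t**15 + 23328*a*t**14 + 72576*a*t**13 + 173232*a*t**12 + 331776*a*t**11 + 522720*a*t**10 + 684288*a*t**9 + 746280*a*t**8 + 675648*a*t**7 + 502272*a*t**6 + 300672*a*t**5 + 144672*a*t**4 + 57216*a*t**3 + 18048*a*t**2 + 3840*a*t + 800*a - 12150*t**17*sin(5*t**2 - t) + 12150*t**17*sin(5*t**2 + 9*t + 4) - 95985*t**16*sin(5*t**2 - t) + 108135*t**16*sin(5*t**2 + 9*t + 4) - 427680*t**15*sin(5*t**2 - t) + 524880*t**15*sin(5*t**2 + 9*t + 4) - 1317060*t**14*sin(5*t**2 - t) + 1754460*t**14*sin(5*t**2 + 9*t + 4) - 3112020*t**13*sin(5*t**2 - t) + 4472820*t**13*sin(5*t**2 + 9*t + 4) - 5895990*t**12*sin(5*t**2 - t) + 9144090*t**12*sin(5*t**2 + 9*t + 4) - 9178920*t**11*sin(5*t**2 - t) + 15399720*t**11*sin(5*t**2 + 9*t + 4) - 11850300*t**10*sin(5*t**2 - t) + 21651300*t**10*sin(5*t**2 + 9*t + 4) + 9720*t**10 - 12709710*t**9*sin(5*t**2 - t) + 25540110*t**9*sin(5*t**2 + 9*t + 4) + 48600*t**9 - 11269125*t**8*sin(5*t**2 - t) + 25261875*t**8*sin(5*t**2 + 9*t + 4) + 143856*t**8 - 8150760*t**7*sin(5*t**2 - t) + 20819160*t**7*sin(5*t**2 + 9*t + 4) + 283824*t**7 - 4695840*t**6*sin(5*t**2 - t) + 14113440*t**6*sin(5*t**2 + 9*t + 4) + 413424*t**6 - 2148840*t**5*sin(5*t**2 - t) + 7786440*t**5*sin(5*t**2 + 9*t + 4) + 451008*t**5 - 801540*t**4*sin(5*t**2 - t) + 3514140*t**4*sin(5*t**2 + 9*t + 4) + 378432*t**4 - 231120*t**3*sin(5*t**2 - t) + 1303920*t**3*sin(5*t**2 + 9*t + 4) + 239112*t**3 - 38160*t**2*sin(5*t**2 - t) + 376560*t**2*sin(5*t**2 + 9*t + 4) + 97848*t**2 - 7800*t*sin(5*t**2 - t) + 79800*t*sin(5*t**2 + 9*t + 4) + 20736*t + 1500*sin(5*t**2 - t) + 13500*sin(5*t**2 + 9*t + 4) - 432)/(486*t**16 + 3888*t**15 + 17496*t**14 + 54432*t**13 + 129924*t**12 + 248832*t**11 + 392040*t**10 + 513216*t**9 + 559710*t**8 + 506736*t**7 + 376704*t**6 + 225504*t**5 + 108504*t**4 + 42912*t**3 + 13536*t**2 + 2880*t + 600) != 0.

Invalid: d/dt[G] - f = (648*a*t**16 + 5184*a*t**15 + 23328*a*t**14 + 72576*a*t**13 + 173232*a*t**12 + 331776*a*t**11 + 522720*a*t**10 + 684288*a*t**9 + 746280*a*t**8 + 675648*a*t**7 + 502272*a*t**6 + 300672*a*t**5 + 144672*a*t**4 + 57216*a*t**3 + 18048*a*t**2 + 3840*a*t + 800*a - 12150*t**17*sin(5*t**2 - t) + 12150*t**17*sin(5*t**2 + 9*t + 4) - 95985*t**16*sin(5*t**2 - t) + 108135*t**16*sin(5*t**2 + 9*t + 4) - 427680*t**15*sin(5*t**2 - t) + 524880*t**15*sin(5*t**2 + 9*t + 4) - 1317060*t**14*sin(5*t**2 - t) + 1754460*t**14*sin(5*t**2 + 9*t + 4) - 3112020*t**13*sin(5*t**2 - t) + 4472820*t**13*sin(5*t**2 + 9*t + 4) - 5895990*t**12*sin(5*t**2 - t) + 9144090*t**12*sin(5*t**2 + 9*t + 4) - 9178920*t**11*sin(5*t**2 - t) + 15399720*t**11*sin(5*t**2 + 9*t + 4) - 11850300*t**10*sin(5*t**2 - t) + 21651300*t**10*sin(5*t**2 + 9*t + 4) + 9720*t**10 - 12709710*t**9*sin(5*t**2 - t) + 25540110*t**9*sin(5*t**2 + 9*t + 4) + 48600*t**9 - 11269125*t**8*sin(5*t**2 - t) + 25261875*t**8*sin(5*t**2 + 9*t + 4) + 143856*t**8 - 8150760*t**7*sin(5*t**2 - t) + 20819160*t**7*sin(5*t**2 + 9*t + 4) + 283824*t**7 - 4695840*t**6*sin(5*t**2 - t) + 14113440*t**6*sin(5*t**2 + 9*t + 4) + 413424*t**6 - 2148840*t**5*sin(5*t**2 - t) + 7786440*t**5*sin(5*t**2 + 9*t + 4) + 451008*t**5 - 801540*t**4*sin(5*t**2 - t) + 3514140*t**4*sin(5*t**2 + 9*t + 4) + 378432*t**4 - 231120*t**3*sin(5*t**2 - t) + 1303920*t**3*sin(5*t**2 + 9*t + 4) + 239112*t**3 - 38160*t**2*sin(5*t**2 - t) + 376560*t**2*sin(5*t**2 + 9*t + 4) + 97848*t**2 - 7800*t*sin(5*t**2 - t) + 79800*t*sin(5*t**2 + 9*t + 4) + 20736*t + 1500*sin(5*t**2 - t) + 13500*sin(5*t**2 + 9*t + 4) - 432)/(486*t**16 + 3888*t**15 + 17496*t**14 + 54432*t**13 + 129924*t**12 + 248832*t**11 + 392040*t**10 + 513216*t**9 + 559710*t**8 + 506736*t**7 + 376704*t**6 + 225504*t**5 + 108504*t**4 + 42912*t**3 + 13536*t**2 + 2880*t + 600), which is not 0.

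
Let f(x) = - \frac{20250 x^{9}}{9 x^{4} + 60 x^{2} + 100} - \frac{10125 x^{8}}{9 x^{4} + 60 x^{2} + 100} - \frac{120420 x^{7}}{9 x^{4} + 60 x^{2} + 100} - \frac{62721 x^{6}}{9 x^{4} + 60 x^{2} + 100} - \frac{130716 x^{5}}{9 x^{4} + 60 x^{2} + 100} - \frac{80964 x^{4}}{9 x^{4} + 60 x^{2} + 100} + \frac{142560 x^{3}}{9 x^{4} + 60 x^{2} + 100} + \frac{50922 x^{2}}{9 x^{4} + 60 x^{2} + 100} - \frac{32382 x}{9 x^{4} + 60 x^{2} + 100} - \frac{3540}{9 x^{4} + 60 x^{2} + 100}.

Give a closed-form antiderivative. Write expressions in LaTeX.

The integrand splits into summands that can be handled one at a time.
Check: d/dx[\frac{x - \frac{1}{2}}{\frac{x^{2}}{2} + \frac{5}{3}} + 3 \left(- 5 x^{2} - x + 2\right)^{3}] = \frac{- 20250 x^{9} - 10125 x^{8} - 120420 x^{7} - 62721 x^{6} - 130716 x^{5} - 80964 x^{4} + 142560 x^{3} + 50922 x^{2} - 32382 x - 3540}{9 x^{4} + 60 x^{2} + 100}, which equals f(x).

An antiderivative is F(x) = \frac{x - \frac{1}{2}}{\frac{x^{2}}{2} + \frac{5}{3}} + 3 \left(- 5 x^{2} - x + 2\right)^{3}.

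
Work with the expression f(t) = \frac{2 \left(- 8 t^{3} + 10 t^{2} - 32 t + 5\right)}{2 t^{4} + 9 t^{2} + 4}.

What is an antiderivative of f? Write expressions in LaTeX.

A first test for any F(t): its t-derivative must equal f(t) identically.
Check: d/dt[- 4 \log{\left(2 t^{2} + 1 \right)} + 5 \operatorname{atan}{\left(\frac{t}{2} \right)}] = \frac{- 16 t^{3} + 20 t^{2} - 64 t + 10}{2 t^{4} + 9 t^{2} + 4}, which equals f(t).

An antiderivative is F(t) = - 4 \log{\left(2 t^{2} + 1 \right)} + 5 \operatorname{atan}{\left(\frac{t}{2} \right)}.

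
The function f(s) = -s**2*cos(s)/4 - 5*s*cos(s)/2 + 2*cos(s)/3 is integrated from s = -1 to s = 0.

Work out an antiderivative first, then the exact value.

Antiderivative: F(s) = -s**2*sin(s)/4 - 5*s*sin(s)/2 - s*cos(s)/2 + 7*sin(s)/6 - 5*cos(s)/2; value = -5/2 + 2*cos(1) + 41*sin(1)/12

The integrand splits into summands that can be handled one at a time.
F(s) = -s**2*sin(s)/4 - 5*s*sin(s)/2 - s*cos(s)/2 + 7*sin(s)/6 - 5*cos(s)/2 is an antiderivative of f.
Check: d/ds[-s**2*sin(s)/4 - 5*s*sin(s)/2 - s*cos(s)/2 + 7*sin(s)/6 - 5*cos(s)/2] = -s**2*cos(s)/4 - 5*s*cos(s)/2 + 2*cos(s)/3 = f(s).
F(0) = -5/2; F(-1) = -41*sin(1)/12 - 2*cos(1).
Integral = F(0) - F(-1) = -5/2 + 2*cos(1) + 41*sin(1)/12.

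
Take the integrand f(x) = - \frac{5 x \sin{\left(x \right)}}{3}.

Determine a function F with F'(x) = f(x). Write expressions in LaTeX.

An antiderivative is F(x) = \frac{5 \left(x \cos{\left(x \right)} - \sin{\left(x \right)}\right)}{3}.

A first test for any F(x): its x-derivative must equal f(x) identically.
Check: d/dx[\frac{5 \left(x \cos{\left(x \right)} - \sin{\left(x \right)}\right)}{3}] = - \frac{5 x \sin{\left(x \right)}}{3} = f(x).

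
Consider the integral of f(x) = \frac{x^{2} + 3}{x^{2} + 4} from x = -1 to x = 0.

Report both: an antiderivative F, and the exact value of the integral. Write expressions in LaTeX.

Check any antiderivative F(x) by computing F'(x) and comparing it with f(x).
F(x) = x - \frac{\operatorname{atan}{\left(\frac{x}{2} \right)}}{2} is an antiderivative of f.
Check: d/dx[x - \frac{\operatorname{atan}{\left(\frac{x}{2} \right)}}{2}] = \frac{x^{2} + 3}{x^{2} + 4} = f(x).
F(0) = 0; F(-1) = -1 + \frac{\operatorname{atan}{\left(\frac{1}{2} \right)}}{2}.
Integral = F(0) - F(-1) = 1 - \frac{\operatorname{atan}{\left(\frac{1}{2} \right)}}{2}.

Antiderivative: F(x) = x - \frac{\operatorname{atan}{\left(\frac{x}{2} \right)}}{2}; value = 1 - \frac{\operatorname{atan}{\left(\frac{1}{2} \right)}}{2}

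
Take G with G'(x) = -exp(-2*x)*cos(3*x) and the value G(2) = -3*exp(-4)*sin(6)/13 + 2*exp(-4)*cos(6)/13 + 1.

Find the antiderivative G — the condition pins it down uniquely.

Recover the given G'(x) by differentiating a candidate G(x); any mismatch rules it out.
A general antiderivative is -3*exp(-2*x)*sin(3*x)/13 + 2*exp(-2*x)*cos(3*x)/13 + C.
The condition gives C = -3*exp(-4)*sin(6)/13 + 2*exp(-4)*cos(6)/13 + 1 - (-3*exp(-4)*sin(6)/13 + 2*exp(-4)*cos(6)/13) = 1.
So G(x) = (13*exp(2*x) - 3*sin(3*x) + 2*cos(3*x))*exp(-2*x)/13.
Check: d/dx[(13*exp(2*x) - 3*sin(3*x) + 2*cos(3*x))*exp(-2*x)/13] = -exp(-2*x)*cos(3*x) = G'(x).

G(x) = (13*exp(2*x) - 3*sin(3*x) + 2*cos(3*x))*exp(-2*x)/13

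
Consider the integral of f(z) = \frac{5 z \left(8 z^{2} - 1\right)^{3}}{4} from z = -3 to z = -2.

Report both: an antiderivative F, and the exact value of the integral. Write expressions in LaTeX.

f matches the chain-rule pattern g'(h)*h' with inner function h(z) = \frac{1}{4} - 2 z^{2}; substituting u = h(z) collapses the integral.
F(z) = 80 z^{8} - 40 z^{6} + \frac{15 z^{4}}{2} - \frac{5 z^{2}}{8} is an antiderivative of f.
Check: d/dz[80 z^{8} - 40 z^{6} + \frac{15 z^{4}}{2} - \frac{5 z^{2}}{8}] = 640 z^{7} - 240 z^{5} + 30 z^{3} - \frac{5 z}{4}, which equals f(z).
F(-2) = \frac{36075}{2}; F(-3) = \frac{3970575}{8}.
Integral = F(-2) - F(-3) = - \frac{3826275}{8}.

Antiderivative: F(z) = 80 z^{8} - 40 z^{6} + \frac{15 z^{4}}{2} - \frac{5 z^{2}}{8}; value = - \frac{3826275}{8}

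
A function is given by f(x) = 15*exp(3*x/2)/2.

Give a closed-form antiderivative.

An antiderivative is F(x) = 5*exp(3*x/2).

Differentiate the proposed F(x) back; it has to land on f(x) exactly.
Check: d/dx[5*exp(3*x/2)] = 15*exp(3*x/2)/2 = f(x).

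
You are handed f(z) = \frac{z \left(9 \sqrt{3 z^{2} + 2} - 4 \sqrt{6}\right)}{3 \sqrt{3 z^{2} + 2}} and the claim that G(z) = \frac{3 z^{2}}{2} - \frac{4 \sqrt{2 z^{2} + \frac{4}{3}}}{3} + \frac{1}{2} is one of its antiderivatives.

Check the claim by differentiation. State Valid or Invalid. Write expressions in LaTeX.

Valid - the claim checks out under differentiation.

d/dz[G] = \frac{9 z \sqrt{3 z^{2} + 2} - 4 \sqrt{6} z}{3 \sqrt{3 z^{2} + 2}}
This equals f(z) exactly, so the claim holds.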